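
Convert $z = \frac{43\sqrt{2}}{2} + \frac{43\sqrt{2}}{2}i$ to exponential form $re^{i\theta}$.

r = |z| = sqrt((43*sqrt(2)/2)^2 + (43*sqrt(2)/2)^2) = sqrt(1849/2 + 1849/2) = sqrt(1849) = 43
θ = arctan(b/a) = arctan(30.4056/30.4056) (quadrant-adjusted) = 45° = π/4
z = 43e^(i*π/4)


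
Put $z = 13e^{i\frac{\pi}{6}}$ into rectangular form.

a = r cos θ = 13 * sqrt(3)/2 = 13*sqrt(3)/2
b = r sin θ = 13 * 1/2 = 13/2
z = 13*sqrt(3)/2 + (13/2)i


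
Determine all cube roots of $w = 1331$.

|w| = 1331, arg(w) = 0°
Root modulus = 1331^(1/3) = 11
Root arguments: θ_k = (0° + 360°k)/3 for k = 0, 1, ..., 2
Roots: 11, -11/2 + (11*sqrt(3)/2)i, -11/2 - (11*sqrt(3)/2)i


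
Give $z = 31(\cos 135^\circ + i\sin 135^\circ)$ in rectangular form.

a = r cos θ = 31 * -sqrt(2)/2 = -31*sqrt(2)/2
b = r sin θ = 31 * sqrt(2)/2 = 31*sqrt(2)/2
z = -31*sqrt(2)/2 + (31*sqrt(2)/2)i


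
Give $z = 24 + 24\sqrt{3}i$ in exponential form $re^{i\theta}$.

r = |z| = sqrt((24)^2 + (24*sqrt(3))^2) = sqrt(576 + 1728) = sqrt(2304) = 48
θ = arctan(b/a) = arctan(41.5692/24) (quadrant-adjusted) = 60° = π/3
z = 48e^(i*π/3)


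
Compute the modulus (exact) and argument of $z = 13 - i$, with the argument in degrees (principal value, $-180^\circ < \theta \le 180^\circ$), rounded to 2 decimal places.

|z| = sqrt(13^2 + (-1)^2) = sqrt(170)
arg(z) = arctan(b/a) = arctan(-1/13) (quadrant-adjusted) = -4.40°


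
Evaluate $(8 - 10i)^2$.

(a + bi)^2 = a^2 - b^2 + 2abi
= 8^2 - (-10)^2 + 2*8*(-10)i
= -36 - 160i


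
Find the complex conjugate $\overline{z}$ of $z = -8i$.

If z = a + bi, then conjugate(z) = a - bi
conjugate(-8i) = 8i


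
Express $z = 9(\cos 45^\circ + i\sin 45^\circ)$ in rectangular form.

a = r cos θ = 9 * sqrt(2)/2 = 9*sqrt(2)/2
b = r sin θ = 9 * sqrt(2)/2 = 9*sqrt(2)/2
z = 9*sqrt(2)/2 + (9*sqrt(2)/2)i


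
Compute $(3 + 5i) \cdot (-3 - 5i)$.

(a1*a2 - b1*b2) + (a1*b2 + b1*a2)i
= (-9 - (-25)) + (-15 + (-15))i
= 16 - 30i


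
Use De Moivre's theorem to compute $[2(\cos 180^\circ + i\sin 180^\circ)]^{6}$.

By De Moivre: z^n = r^n(cos(nθ) + i sin(nθ))
= 2^6(cos(6*180°) + i sin(6*180°))
= 64(cos 0° + i sin 0°)
= 64


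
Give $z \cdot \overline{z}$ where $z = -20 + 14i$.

z * conjugate(z) = |z|^2 = a^2 + b^2
= (-20)^2 + 14^2 = 596


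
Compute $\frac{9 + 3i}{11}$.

Divisor is real, so divide each part by 11:
= 9/11 + (3/11)i


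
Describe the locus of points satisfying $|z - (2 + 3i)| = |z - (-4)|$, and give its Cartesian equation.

|z - z1| = |z - z2| means z is equidistant from z1 and z2,
i.e. the perpendicular bisector of the segment from (2, 3) to (-4, 0) (midpoint (-1, 3/2)).
With z = x + yi, square both sides:
(x - 2)^2 + (y - 3)^2 = (x - (-4))^2 + (y - 0)^2
The x^2 and y^2 terms cancel: -12x + (-6)y = 16 - 13 = 3
Simplify: 4x + 2y = -1
Locus: Perpendicular bisector of the segment from (2, 3) to (-4, 0): the line 4x + 2y = -1


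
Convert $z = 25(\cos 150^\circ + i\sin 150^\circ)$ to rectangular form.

a = r cos θ = 25 * -sqrt(3)/2 = -25*sqrt(3)/2
b = r sin θ = 25 * 1/2 = 25/2
z = -25*sqrt(3)/2 + (25/2)i


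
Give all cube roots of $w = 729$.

|w| = 729, arg(w) = 0°
Root modulus = 729^(1/3) = 9
Root arguments: θ_k = (0° + 360°k)/3 for k = 0, 1, ..., 2
Roots: 9, -9/2 + (9*sqrt(3)/2)i, -9/2 - (9*sqrt(3)/2)i


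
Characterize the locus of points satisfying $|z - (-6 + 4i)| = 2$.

|z - z0| = r describes a circle centered at z0 with radius r
Here z0 = -6 + 4i and r = 2
Locus: Circle centered at (-6, 4) with radius 2


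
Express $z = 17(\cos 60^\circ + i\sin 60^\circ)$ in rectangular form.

a = r cos θ = 17 * 1/2 = 17/2
b = r sin θ = 17 * sqrt(3)/2 = 17*sqrt(3)/2
z = 17/2 + (17*sqrt(3)/2)i


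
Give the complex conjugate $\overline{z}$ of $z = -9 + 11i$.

If z = a + bi, then conjugate(z) = a - bi
conjugate(-9 + 11i) = -9 - 11i


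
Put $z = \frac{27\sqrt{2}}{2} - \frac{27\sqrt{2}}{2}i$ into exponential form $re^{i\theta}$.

r = |z| = sqrt((27*sqrt(2)/2)^2 + (-27*sqrt(2)/2)^2) = sqrt(729/2 + 729/2) = sqrt(729) = 27
θ = arctan(b/a) = arctan(-19.0919/19.0919) (quadrant-adjusted) = -45° = -π/4
z = 27e^(-i*π/4)


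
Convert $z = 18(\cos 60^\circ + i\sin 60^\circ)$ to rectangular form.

a = r cos θ = 18 * 1/2 = 9
b = r sin θ = 18 * sqrt(3)/2 = 9*sqrt(3)
z = 9 + 9*sqrt(3)i


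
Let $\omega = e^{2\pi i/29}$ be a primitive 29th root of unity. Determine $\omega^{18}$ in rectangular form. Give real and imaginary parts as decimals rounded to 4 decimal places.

ω^18 = e^(2πi·18/29) = e^(i·36π/29)
= cos(36π/29) + i sin(36π/29)
= -0.7260 - 0.6877i


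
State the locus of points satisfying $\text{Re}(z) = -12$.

Re(z) = x where z = x + yi; the equation x = -12 is satisfied by all points with that x-coordinate
Locus: Vertical line x = -12


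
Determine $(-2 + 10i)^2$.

(a + bi)^2 = a^2 - b^2 + 2abi
= (-2)^2 - 10^2 + 2*(-2)*10i
= -96 - 40i


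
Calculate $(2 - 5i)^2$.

(a + bi)^2 = a^2 - b^2 + 2abi
= 2^2 - (-5)^2 + 2*2*(-5)i
= -21 - 20i


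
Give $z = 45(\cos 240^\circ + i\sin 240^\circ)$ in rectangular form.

a = r cos θ = 45 * -1/2 = -45/2
b = r sin θ = 45 * -sqrt(3)/2 = -45*sqrt(3)/2
z = -45/2 - (45*sqrt(3)/2)i


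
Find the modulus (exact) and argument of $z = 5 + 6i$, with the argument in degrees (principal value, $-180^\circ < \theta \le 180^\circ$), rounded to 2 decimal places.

|z| = sqrt(5^2 + 6^2) = sqrt(61)
arg(z) = arctan(b/a) = arctan(6/5) (quadrant-adjusted) = 50.19°


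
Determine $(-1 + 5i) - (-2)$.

(-1 - (-2)) + (5 - 0)i = 1 + 5i


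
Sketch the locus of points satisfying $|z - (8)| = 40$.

|z - z0| = r describes a circle centered at z0 with radius r
Here z0 = 8 and r = 40
Locus: Circle centered at (8, 0) with radius 40


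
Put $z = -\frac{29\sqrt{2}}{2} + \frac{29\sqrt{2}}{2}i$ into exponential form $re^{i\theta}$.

r = |z| = sqrt((-29*sqrt(2)/2)^2 + (29*sqrt(2)/2)^2) = sqrt(841/2 + 841/2) = sqrt(841) = 29
θ = arctan(b/a) = arctan(20.5061/-20.5061) (quadrant-adjusted) = 135° = 3π/4
z = 29e^(i*3π/4)


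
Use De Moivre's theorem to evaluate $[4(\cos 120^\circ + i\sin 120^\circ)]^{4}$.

By De Moivre: z^n = r^n(cos(nθ) + i sin(nθ))
= 4^4(cos(4*120°) + i sin(4*120°))
= 256(cos 120° + i sin 120°)
= -128 + 128*sqrt(3)i


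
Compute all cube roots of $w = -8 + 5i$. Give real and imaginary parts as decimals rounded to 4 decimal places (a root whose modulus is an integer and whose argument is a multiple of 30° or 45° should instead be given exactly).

|w| = sqrt(89) ≈ 9.433981, arg(w) ≈ 147.994617°
Root modulus = sqrt(89)^(1/3) ≈ 2.112994
Root arguments: θ_k = (arg(w) + 360°k)/3 for k = 0, 1, ..., 2
Compute each root as (root modulus)(cos θ_k + i sin θ_k) using full-precision intermediates, then round to 4 decimal places.
Roots: 1.3770 + 1.6027i, -2.0765 + 0.3912i, 0.6995 - 1.9939i


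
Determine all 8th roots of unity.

ω_k = e^(2πik/8) = cos(2πk/8) + i sin(2πk/8) for k = 0, 1, ..., 7
Roots: 1, sqrt(2)/2 + (sqrt(2)/2)i, i, -sqrt(2)/2 + (sqrt(2)/2)i, -1, -sqrt(2)/2 - (sqrt(2)/2)i, -i, sqrt(2)/2 - (sqrt(2)/2)i


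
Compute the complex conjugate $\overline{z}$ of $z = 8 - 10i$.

If z = a + bi, then conjugate(z) = a - bi
conjugate(8 - 10i) = 8 + 10i


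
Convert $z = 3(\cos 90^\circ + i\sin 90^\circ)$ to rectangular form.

a = r cos θ = 3 * 0 = 0
b = r sin θ = 3 * 1 = 3
z = 3i


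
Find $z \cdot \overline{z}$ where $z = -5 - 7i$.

z * conjugate(z) = |z|^2 = a^2 + b^2
= (-5)^2 + (-7)^2 = 74


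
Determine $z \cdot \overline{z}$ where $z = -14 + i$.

z * conjugate(z) = |z|^2 = a^2 + b^2
= (-14)^2 + 1^2 = 197


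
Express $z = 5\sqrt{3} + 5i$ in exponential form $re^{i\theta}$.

r = |z| = sqrt((5*sqrt(3))^2 + (5)^2) = sqrt(75 + 25) = sqrt(100) = 10
θ = arctan(b/a) = arctan(5/8.6603) (quadrant-adjusted) = 30° = π/6
z = 10e^(i*π/6)


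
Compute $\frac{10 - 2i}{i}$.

Multiply numerator and denominator by conjugate (-i):
= (10 - 2i)(-i) / (0^2 + 1^2)
= (-2 - 10i) / 1
= -2 - 10i


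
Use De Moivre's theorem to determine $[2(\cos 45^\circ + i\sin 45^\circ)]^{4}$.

By De Moivre: z^n = r^n(cos(nθ) + i sin(nθ))
= 2^4(cos(4*45°) + i sin(4*45°))
= 16(cos 180° + i sin 180°)
= -16


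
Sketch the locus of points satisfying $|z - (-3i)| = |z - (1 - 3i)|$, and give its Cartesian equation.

|z - z1| = |z - z2| means z is equidistant from z1 and z2,
i.e. the perpendicular bisector of the segment from (0, -3) to (1, -3) (midpoint (1/2, -3)).
With z = x + yi, square both sides:
(x - 0)^2 + (y - (-3))^2 = (x - 1)^2 + (y - (-3))^2
The x^2 and y^2 terms cancel: 2x + 0y = 10 - 9 = 1
Simplify: x = 1/2
Locus: Perpendicular bisector of the segment from (0, -3) to (1, -3): the line x = 1/2


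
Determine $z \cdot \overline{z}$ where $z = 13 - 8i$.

z * conjugate(z) = |z|^2 = a^2 + b^2
= 13^2 + (-8)^2 = 233


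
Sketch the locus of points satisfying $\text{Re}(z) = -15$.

Re(z) = x where z = x + yi; the equation x = -15 is satisfied by all points with that x-coordinate
Locus: Vertical line x = -15


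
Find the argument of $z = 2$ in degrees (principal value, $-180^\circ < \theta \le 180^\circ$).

b = 0 and a > 0, so z lies on the positive real axis: θ = 0°


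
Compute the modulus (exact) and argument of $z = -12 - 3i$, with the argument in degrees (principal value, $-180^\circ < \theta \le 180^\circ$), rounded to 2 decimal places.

|z| = sqrt((-12)^2 + (-3)^2) = sqrt(153)
arg(z) = arctan(b/a) = arctan(-3/-12) (quadrant-adjusted) = -165.96°


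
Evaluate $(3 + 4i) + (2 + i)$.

(3 + 2) + (4 + 1)i = 5 + 5i


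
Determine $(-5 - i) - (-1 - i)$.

(-5 - (-1)) + (-1 - (-1))i = -4


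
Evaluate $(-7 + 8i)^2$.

(a + bi)^2 = a^2 - b^2 + 2abi
= (-7)^2 - 8^2 + 2*(-7)*8i
= -15 - 112i


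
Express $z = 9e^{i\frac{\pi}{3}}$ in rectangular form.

a = r cos θ = 9 * 1/2 = 9/2
b = r sin θ = 9 * sqrt(3)/2 = 9*sqrt(3)/2
z = 9/2 + (9*sqrt(3)/2)i


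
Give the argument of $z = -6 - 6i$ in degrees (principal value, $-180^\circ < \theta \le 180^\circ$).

θ = arctan(b/a) = arctan(-6/-6) (quadrant-adjusted) = -135°


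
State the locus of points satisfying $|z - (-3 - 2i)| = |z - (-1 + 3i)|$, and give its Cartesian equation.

|z - z1| = |z - z2| means z is equidistant from z1 and z2,
i.e. the perpendicular bisector of the segment from (-3, -2) to (-1, 3) (midpoint (-2, 1/2)).
With z = x + yi, square both sides:
(x - (-3))^2 + (y - (-2))^2 = (x - (-1))^2 + (y - 3)^2
The x^2 and y^2 terms cancel: 4x + 10y = 10 - 13 = -3
Simplify: 4x + 10y = -3
Locus: Perpendicular bisector of the segment from (-3, -2) to (-1, 3): the line 4x + 10y = -3


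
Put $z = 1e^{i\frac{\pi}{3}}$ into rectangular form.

a = r cos θ = 1 * 1/2 = 1/2
b = r sin θ = 1 * sqrt(3)/2 = sqrt(3)/2
z = 1/2 + (sqrt(3)/2)i


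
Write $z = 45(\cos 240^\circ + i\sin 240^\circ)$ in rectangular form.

a = r cos θ = 45 * -1/2 = -45/2
b = r sin θ = 45 * -sqrt(3)/2 = -45*sqrt(3)/2
z = -45/2 - (45*sqrt(3)/2)i


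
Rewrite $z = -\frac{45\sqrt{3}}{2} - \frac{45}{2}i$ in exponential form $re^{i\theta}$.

r = |z| = sqrt((-45*sqrt(3)/2)^2 + (-45/2)^2) = sqrt(6075/4 + 2025/4) = sqrt(2025) = 45
θ = arctan(b/a) = arctan(-22.5/-38.9711) (quadrant-adjusted) = 210° = 7π/6
z = 45e^(i*7π/6)


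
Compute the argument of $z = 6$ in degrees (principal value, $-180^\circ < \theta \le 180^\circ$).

b = 0 and a > 0, so z lies on the positive real axis: θ = 0°


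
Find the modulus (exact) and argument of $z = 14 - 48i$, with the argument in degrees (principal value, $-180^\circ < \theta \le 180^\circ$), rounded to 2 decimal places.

|z| = sqrt(14^2 + (-48)^2) = 50
arg(z) = arctan(b/a) = arctan(-48/14) (quadrant-adjusted) = -73.74°


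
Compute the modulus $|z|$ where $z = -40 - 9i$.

|z| = sqrt(a^2 + b^2) = sqrt((-40)^2 + (-9)^2) = sqrt(1681) = 41


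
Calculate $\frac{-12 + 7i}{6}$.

Divisor is real, so divide each part by 6:
= -2 + (7/6)i


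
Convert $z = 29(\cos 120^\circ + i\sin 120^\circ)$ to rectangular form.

a = r cos θ = 29 * -1/2 = -29/2
b = r sin θ = 29 * sqrt(3)/2 = 29*sqrt(3)/2
z = -29/2 + (29*sqrt(3)/2)i


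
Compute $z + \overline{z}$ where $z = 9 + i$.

z + conjugate(z) = (a + bi) + (a - bi) = 2a
= 2 * 9 = 18


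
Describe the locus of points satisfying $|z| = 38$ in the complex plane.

|z| = 38 means sqrt(x^2 + y^2) = 38
This is a circle of radius 38 centered at the origin


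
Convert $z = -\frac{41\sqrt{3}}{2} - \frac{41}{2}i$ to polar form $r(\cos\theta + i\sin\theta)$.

r = |z| = sqrt(a^2 + b^2) = sqrt((-41*sqrt(3)/2)^2 + (-41/2)^2) = sqrt(5043/4 + 1681/4) = sqrt(1681) = 41
θ = arctan(b/a) = arctan(-20.5/-35.507) (quadrant-adjusted) = 210°
z = 41(cos 210° + i sin 210°)


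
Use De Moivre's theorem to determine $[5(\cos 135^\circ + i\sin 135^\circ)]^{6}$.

By De Moivre: z^n = r^n(cos(nθ) + i sin(nθ))
= 5^6(cos(6*135°) + i sin(6*135°))
= 15625(cos 90° + i sin 90°)
= 15625i


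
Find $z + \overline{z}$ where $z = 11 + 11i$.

z + conjugate(z) = (a + bi) + (a - bi) = 2a
= 2 * 11 = 22


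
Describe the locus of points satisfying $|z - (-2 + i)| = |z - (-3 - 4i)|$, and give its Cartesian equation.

|z - z1| = |z - z2| means z is equidistant from z1 and z2,
i.e. the perpendicular bisector of the segment from (-2, 1) to (-3, -4) (midpoint (-5/2, -3/2)).
With z = x + yi, square both sides:
(x - (-2))^2 + (y - 1)^2 = (x - (-3))^2 + (y - (-4))^2
The x^2 and y^2 terms cancel: -2x + (-10)y = 25 - 5 = 20
Simplify: x + 5y = -10
Locus: Perpendicular bisector of the segment from (-2, 1) to (-3, -4): the line x + 5y = -10


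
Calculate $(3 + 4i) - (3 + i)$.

(3 - 3) + (4 - 1)i = 3i


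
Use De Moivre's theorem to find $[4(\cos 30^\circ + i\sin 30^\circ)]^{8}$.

By De Moivre: z^n = r^n(cos(nθ) + i sin(nθ))
= 4^8(cos(8*30°) + i sin(8*30°))
= 65536(cos 240° + i sin 240°)
= -32768 - 32768*sqrt(3)i


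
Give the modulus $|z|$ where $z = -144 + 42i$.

|z| = sqrt(a^2 + b^2) = sqrt((-144)^2 + 42^2) = sqrt(22500) = 150


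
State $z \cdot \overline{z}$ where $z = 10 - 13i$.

z * conjugate(z) = |z|^2 = a^2 + b^2
= 10^2 + (-13)^2 = 269


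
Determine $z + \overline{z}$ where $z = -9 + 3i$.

z + conjugate(z) = (a + bi) + (a - bi) = 2a
= 2 * (-9) = -18


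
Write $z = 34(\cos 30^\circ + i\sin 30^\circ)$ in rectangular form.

a = r cos θ = 34 * sqrt(3)/2 = 17*sqrt(3)
b = r sin θ = 34 * 1/2 = 17
z = 17*sqrt(3) + 17i


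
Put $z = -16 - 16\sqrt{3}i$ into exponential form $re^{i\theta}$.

r = |z| = sqrt((-16)^2 + (-16*sqrt(3))^2) = sqrt(256 + 768) = sqrt(1024) = 32
θ = arctan(b/a) = arctan(-27.7128/-16) (quadrant-adjusted) = 240° = 4π/3
z = 32e^(i*4π/3)


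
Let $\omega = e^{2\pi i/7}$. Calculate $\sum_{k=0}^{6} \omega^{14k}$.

Since 7 divides 14, ω^14 = (ω^7)^2 = 1^2 = 1, so every term is 1.
Sum = 7 · 1 = 7


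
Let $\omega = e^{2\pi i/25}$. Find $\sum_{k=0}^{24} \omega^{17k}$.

Let ζ = ω^17 = e^(2πi·17/25). Since 25 ∤ 17, ζ ≠ 1.
Sum = Σ_{k=0}^{24} ζ^k = (ζ^25 - 1)/(ζ - 1) = (ω^{17·25} - 1)/(ζ - 1) = (1 - 1)/(ζ - 1) = 0


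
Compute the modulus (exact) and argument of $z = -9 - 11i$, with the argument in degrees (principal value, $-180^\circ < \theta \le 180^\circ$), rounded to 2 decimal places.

|z| = sqrt((-9)^2 + (-11)^2) = sqrt(202)
arg(z) = arctan(b/a) = arctan(-11/-9) (quadrant-adjusted) = -129.29°


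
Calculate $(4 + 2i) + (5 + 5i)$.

(4 + 5) + (2 + 5)i = 9 + 7i


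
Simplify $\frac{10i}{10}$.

Divisor is real, so divide each part by 10:
= i


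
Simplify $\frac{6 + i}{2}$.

Divisor is real, so divide each part by 2:
= 3 + (1/2)i


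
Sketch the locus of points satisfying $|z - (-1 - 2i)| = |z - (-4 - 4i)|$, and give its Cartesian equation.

|z - z1| = |z - z2| means z is equidistant from z1 and z2,
i.e. the perpendicular bisector of the segment from (-1, -2) to (-4, -4) (midpoint (-5/2, -3)).
With z = x + yi, square both sides:
(x - (-1))^2 + (y - (-2))^2 = (x - (-4))^2 + (y - (-4))^2
The x^2 and y^2 terms cancel: -6x + (-4)y = 32 - 5 = 27
Simplify: 6x + 4y = -27
Locus: Perpendicular bisector of the segment from (-1, -2) to (-4, -4): the line 6x + 4y = -27


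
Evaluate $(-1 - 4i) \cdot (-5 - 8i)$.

(a1*a2 - b1*b2) + (a1*b2 + b1*a2)i
= (5 - 32) + (8 + 20)i
= -27 + 28i


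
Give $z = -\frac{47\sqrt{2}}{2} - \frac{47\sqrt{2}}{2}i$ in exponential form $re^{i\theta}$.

r = |z| = sqrt((-47*sqrt(2)/2)^2 + (-47*sqrt(2)/2)^2) = sqrt(2209/2 + 2209/2) = sqrt(2209) = 47
θ = arctan(b/a) = arctan(-33.234/-33.234) (quadrant-adjusted) = -135° = -3π/4
z = 47e^(-i*3π/4)


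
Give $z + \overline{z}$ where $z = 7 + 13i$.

z + conjugate(z) = (a + bi) + (a - bi) = 2a
= 2 * 7 = 14


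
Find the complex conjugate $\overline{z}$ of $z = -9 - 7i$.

If z = a + bi, then conjugate(z) = a - bi
conjugate(-9 - 7i) = -9 + 7i


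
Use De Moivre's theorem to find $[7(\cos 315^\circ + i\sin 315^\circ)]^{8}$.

By De Moivre: z^n = r^n(cos(nθ) + i sin(nθ))
= 7^8(cos(8*315°) + i sin(8*315°))
= 5764801(cos 0° + i sin 0°)
= 5764801


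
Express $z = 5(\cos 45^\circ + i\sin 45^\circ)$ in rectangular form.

a = r cos θ = 5 * sqrt(2)/2 = 5*sqrt(2)/2
b = r sin θ = 5 * sqrt(2)/2 = 5*sqrt(2)/2
z = 5*sqrt(2)/2 + (5*sqrt(2)/2)i


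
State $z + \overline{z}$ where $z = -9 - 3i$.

z + conjugate(z) = (a + bi) + (a - bi) = 2a
= 2 * (-9) = -18


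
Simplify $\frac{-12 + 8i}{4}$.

Divisor is real, so divide each part by 4:
= -3 + 2i


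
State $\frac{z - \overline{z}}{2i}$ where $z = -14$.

z - conjugate(z) = 2bi
(z - conjugate(z))/(2i) = 2bi/(2i) = b = 0


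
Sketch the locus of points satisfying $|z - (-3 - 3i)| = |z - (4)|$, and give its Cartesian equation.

|z - z1| = |z - z2| means z is equidistant from z1 and z2,
i.e. the perpendicular bisector of the segment from (-3, -3) to (4, 0) (midpoint (1/2, -3/2)).
With z = x + yi, square both sides:
(x - (-3))^2 + (y - (-3))^2 = (x - 4)^2 + (y - 0)^2
The x^2 and y^2 terms cancel: 14x + 6y = 16 - 18 = -2
Simplify: 7x + 3y = -1
Locus: Perpendicular bisector of the segment from (-3, -3) to (4, 0): the line 7x + 3y = -1


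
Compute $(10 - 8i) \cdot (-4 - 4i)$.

(a1*a2 - b1*b2) + (a1*b2 + b1*a2)i
= (-40 - 32) + (-40 + 32)i
= -72 - 8i


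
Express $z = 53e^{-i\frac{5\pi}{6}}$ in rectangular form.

a = r cos θ = 53 * -sqrt(3)/2 = -53*sqrt(3)/2
b = r sin θ = 53 * -1/2 = -53/2
z = -53*sqrt(3)/2 - (53/2)i


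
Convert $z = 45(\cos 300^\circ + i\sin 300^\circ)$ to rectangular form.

a = r cos θ = 45 * 1/2 = 45/2
b = r sin θ = 45 * -sqrt(3)/2 = -45*sqrt(3)/2
z = 45/2 - (45*sqrt(3)/2)i


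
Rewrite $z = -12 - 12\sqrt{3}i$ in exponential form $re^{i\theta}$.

r = |z| = sqrt((-12)^2 + (-12*sqrt(3))^2) = sqrt(144 + 432) = sqrt(576) = 24
θ = arctan(b/a) = arctan(-20.7846/-12) (quadrant-adjusted) = -120° = -2π/3
z = 24e^(-i*2π/3)


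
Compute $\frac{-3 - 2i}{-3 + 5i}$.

Multiply numerator and denominator by conjugate (-3 - 5i):
= (-3 - 2i)(-3 - 5i) / ((-3)^2 + 5^2)
= (-1 + 21i) / 34
= -1/34 + (21/34)i


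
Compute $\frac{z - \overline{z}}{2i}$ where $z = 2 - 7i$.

z - conjugate(z) = 2bi
(z - conjugate(z))/(2i) = 2bi/(2i) = b = -7


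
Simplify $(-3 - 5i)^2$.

(a + bi)^2 = a^2 - b^2 + 2abi
= (-3)^2 - (-5)^2 + 2*(-3)*(-5)i
= -16 + 30i


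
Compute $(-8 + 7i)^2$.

(a + bi)^2 = a^2 - b^2 + 2abi
= (-8)^2 - 7^2 + 2*(-8)*7i
= 15 - 112i


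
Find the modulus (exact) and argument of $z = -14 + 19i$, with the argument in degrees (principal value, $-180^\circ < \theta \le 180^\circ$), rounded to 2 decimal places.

|z| = sqrt((-14)^2 + 19^2) = sqrt(557)
arg(z) = arctan(b/a) = arctan(19/-14) (quadrant-adjusted) = 126.38°


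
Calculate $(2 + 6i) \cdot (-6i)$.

(a1*a2 - b1*b2) + (a1*b2 + b1*a2)i
= (0 - (-36)) + (-12 + 0)i
= 36 - 12i


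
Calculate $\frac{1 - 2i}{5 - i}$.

Multiply numerator and denominator by conjugate (5 + i):
= (1 - 2i)(5 + i) / (5^2 + (-1)^2)
= (7 - 9i) / 26
= 7/26 - (9/26)i


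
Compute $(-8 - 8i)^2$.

(a + bi)^2 = a^2 - b^2 + 2abi
= (-8)^2 - (-8)^2 + 2*(-8)*(-8)i
= 128i


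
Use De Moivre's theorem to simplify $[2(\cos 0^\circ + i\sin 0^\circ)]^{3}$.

By De Moivre: z^n = r^n(cos(nθ) + i sin(nθ))
= 2^3(cos(3*0°) + i sin(3*0°))
= 8(cos 0° + i sin 0°)
= 8


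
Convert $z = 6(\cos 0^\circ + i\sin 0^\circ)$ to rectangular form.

a = r cos θ = 6 * 1 = 6
b = r sin θ = 6 * 0 = 0
z = 6


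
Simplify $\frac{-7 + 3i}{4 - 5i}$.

Multiply numerator and denominator by conjugate (4 + 5i):
= (-7 + 3i)(4 + 5i) / (4^2 + (-5)^2)
= (-43 - 23i) / 41
= -43/41 - (23/41)i


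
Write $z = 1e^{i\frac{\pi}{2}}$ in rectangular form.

a = r cos θ = 1 * 0 = 0
b = r sin θ = 1 * 1 = 1
z = i


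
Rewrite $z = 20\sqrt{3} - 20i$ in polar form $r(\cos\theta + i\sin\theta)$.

r = |z| = sqrt(a^2 + b^2) = sqrt((20*sqrt(3))^2 + (-20)^2) = sqrt(1200 + 400) = sqrt(1600) = 40
θ = arctan(b/a) = arctan(-20/34.641) (quadrant-adjusted) = 330°
z = 40(cos 330° + i sin 330°)


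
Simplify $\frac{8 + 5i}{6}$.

Divisor is real, so divide each part by 6:
= 4/3 + (5/6)i


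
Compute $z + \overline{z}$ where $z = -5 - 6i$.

z + conjugate(z) = (a + bi) + (a - bi) = 2a
= 2 * (-5) = -10


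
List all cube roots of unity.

ω_k = e^(2πik/3) = cos(2πk/3) + i sin(2πk/3) for k = 0, 1, ..., 2
Roots: 1, -1/2 + (sqrt(3)/2)i, -1/2 - (sqrt(3)/2)i


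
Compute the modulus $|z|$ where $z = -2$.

|z| = sqrt(a^2 + b^2) = sqrt((-2)^2 + 0^2) = sqrt(4) = 2


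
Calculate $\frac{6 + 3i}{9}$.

Divisor is real, so divide each part by 9:
= 2/3 + (1/3)i


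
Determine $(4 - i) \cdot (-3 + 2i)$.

(a1*a2 - b1*b2) + (a1*b2 + b1*a2)i
= (-12 - (-2)) + (8 + 3)i
= -10 + 11i


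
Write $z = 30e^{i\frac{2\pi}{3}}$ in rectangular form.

a = r cos θ = 30 * -1/2 = -15
b = r sin θ = 30 * sqrt(3)/2 = 15*sqrt(3)
z = -15 + 15*sqrt(3)i


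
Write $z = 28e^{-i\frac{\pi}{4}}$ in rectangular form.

a = r cos θ = 28 * sqrt(2)/2 = 14*sqrt(2)
b = r sin θ = 28 * -sqrt(2)/2 = -14*sqrt(2)
z = 14*sqrt(2) - 14*sqrt(2)i


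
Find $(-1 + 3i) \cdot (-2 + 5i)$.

(a1*a2 - b1*b2) + (a1*b2 + b1*a2)i
= (2 - 15) + (-5 + (-6))i
= -13 - 11i


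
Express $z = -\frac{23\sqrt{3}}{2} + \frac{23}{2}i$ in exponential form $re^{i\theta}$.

r = |z| = sqrt((-23*sqrt(3)/2)^2 + (23/2)^2) = sqrt(1587/4 + 529/4) = sqrt(529) = 23
θ = arctan(b/a) = arctan(11.5/-19.9186) (quadrant-adjusted) = 150° = 5π/6
z = 23e^(i*5π/6)


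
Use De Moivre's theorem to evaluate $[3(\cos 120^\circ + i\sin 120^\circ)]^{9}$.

By De Moivre: z^n = r^n(cos(nθ) + i sin(nθ))
= 3^9(cos(9*120°) + i sin(9*120°))
= 19683(cos 0° + i sin 0°)
= 19683


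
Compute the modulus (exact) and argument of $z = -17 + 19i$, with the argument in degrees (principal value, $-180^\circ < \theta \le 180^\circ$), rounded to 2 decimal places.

|z| = sqrt((-17)^2 + 19^2) = sqrt(650)
arg(z) = arctan(b/a) = arctan(19/-17) (quadrant-adjusted) = 131.82°


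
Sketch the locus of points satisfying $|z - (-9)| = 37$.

|z - z0| = r describes a circle centered at z0 with radius r
Here z0 = -9 and r = 37
Locus: Circle centered at (-9, 0) with radius 37


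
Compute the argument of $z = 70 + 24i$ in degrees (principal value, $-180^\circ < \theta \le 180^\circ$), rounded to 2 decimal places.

θ = arctan(b/a) = arctan(24/70) (quadrant-adjusted) = 18.92°


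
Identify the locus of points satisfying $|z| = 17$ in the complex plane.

|z| = 17 means sqrt(x^2 + y^2) = 17
This is a circle of radius 17 centered at the origin


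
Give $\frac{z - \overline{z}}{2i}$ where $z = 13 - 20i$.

z - conjugate(z) = 2bi
(z - conjugate(z))/(2i) = 2bi/(2i) = b = -20


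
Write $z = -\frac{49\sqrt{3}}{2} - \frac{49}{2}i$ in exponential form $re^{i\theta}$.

r = |z| = sqrt((-49*sqrt(3)/2)^2 + (-49/2)^2) = sqrt(7203/4 + 2401/4) = sqrt(2401) = 49
θ = arctan(b/a) = arctan(-24.5/-42.4352) (quadrant-adjusted) = -150° = -5π/6
z = 49e^(-i*5π/6)


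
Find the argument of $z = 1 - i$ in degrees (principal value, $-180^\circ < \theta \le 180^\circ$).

θ = arctan(b/a) = arctan(-1/1) (quadrant-adjusted) = -45°


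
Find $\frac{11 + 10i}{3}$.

Divisor is real, so divide each part by 3:
= 11/3 + (10/3)i


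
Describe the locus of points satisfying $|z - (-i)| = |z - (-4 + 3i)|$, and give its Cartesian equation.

|z - z1| = |z - z2| means z is equidistant from z1 and z2,
i.e. the perpendicular bisector of the segment from (0, -1) to (-4, 3) (midpoint (-2, 1)).
With z = x + yi, square both sides:
(x - 0)^2 + (y - (-1))^2 = (x - (-4))^2 + (y - 3)^2
The x^2 and y^2 terms cancel: -8x + 8y = 25 - 1 = 24
Simplify: x - y = -3
Locus: Perpendicular bisector of the segment from (0, -1) to (-4, 3): the line x - y = -3


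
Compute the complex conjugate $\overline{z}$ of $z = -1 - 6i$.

If z = a + bi, then conjugate(z) = a - bi
conjugate(-1 - 6i) = -1 + 6i


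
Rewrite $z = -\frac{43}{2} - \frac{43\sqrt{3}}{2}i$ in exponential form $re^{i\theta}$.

r = |z| = sqrt((-43/2)^2 + (-43*sqrt(3)/2)^2) = sqrt(1849/4 + 5547/4) = sqrt(1849) = 43
θ = arctan(b/a) = arctan(-37.2391/-21.5) (quadrant-adjusted) = -120° = -2π/3
z = 43e^(-i*2π/3)


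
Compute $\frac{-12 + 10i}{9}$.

Divisor is real, so divide each part by 9:
= -4/3 + (10/9)i


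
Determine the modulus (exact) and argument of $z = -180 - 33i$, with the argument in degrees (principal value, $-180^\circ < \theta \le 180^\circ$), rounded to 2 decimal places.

|z| = sqrt((-180)^2 + (-33)^2) = 183
arg(z) = arctan(b/a) = arctan(-33/-180) (quadrant-adjusted) = -169.61°


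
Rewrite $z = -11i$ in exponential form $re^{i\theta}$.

r = |z| = sqrt((0)^2 + (-11)^2) = sqrt(0 + 121) = sqrt(121) = 11
a = 0 and b < 0, so z lies on the negative imaginary axis: θ = -90° = -π/2
z = 11e^(-i*π/2)


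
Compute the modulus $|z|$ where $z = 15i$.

|z| = sqrt(a^2 + b^2) = sqrt(0^2 + 15^2) = sqrt(225) = 15


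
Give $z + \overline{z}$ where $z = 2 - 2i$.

z + conjugate(z) = (a + bi) + (a - bi) = 2a
= 2 * 2 = 4


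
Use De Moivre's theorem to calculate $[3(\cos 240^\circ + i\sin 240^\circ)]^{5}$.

By De Moivre: z^n = r^n(cos(nθ) + i sin(nθ))
= 3^5(cos(5*240°) + i sin(5*240°))
= 243(cos 120° + i sin 120°)
= -243/2 + (243*sqrt(3)/2)i


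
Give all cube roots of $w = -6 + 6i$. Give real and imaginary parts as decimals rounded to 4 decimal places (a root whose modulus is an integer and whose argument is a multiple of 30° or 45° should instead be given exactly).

|w| = sqrt(72) ≈ 8.485281, arg(w) = 135°
Root modulus = sqrt(72)^(1/3) ≈ 2.039649
Root arguments: θ_k = (135° + 360°k)/3 for k = 0, 1, ..., 2
Compute each root as (root modulus)(cos θ_k + i sin θ_k) using full-precision intermediates, then round to 4 decimal places.
Roots: 1.4422 + 1.4422i, -1.9701 + 0.5279i, 0.5279 - 1.9701i


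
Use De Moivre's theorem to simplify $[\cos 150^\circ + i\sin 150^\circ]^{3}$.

By De Moivre: z^n = r^n(cos(nθ) + i sin(nθ))
= 1^3(cos(3*150°) + i sin(3*150°))
= 1(cos 90° + i sin 90°)
= i


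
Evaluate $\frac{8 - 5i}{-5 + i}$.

Multiply numerator and denominator by conjugate (-5 - i):
= (8 - 5i)(-5 - i) / ((-5)^2 + 1^2)
= (-45 + 17i) / 26
= -45/26 + (17/26)i


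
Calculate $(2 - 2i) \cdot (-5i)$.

(a1*a2 - b1*b2) + (a1*b2 + b1*a2)i
= (0 - 10) + (-10 + 0)i
= -10 - 10i


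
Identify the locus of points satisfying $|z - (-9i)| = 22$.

|z - z0| = r describes a circle centered at z0 with radius r
Here z0 = -9i and r = 22
Locus: Circle centered at (0, -9) with radius 22


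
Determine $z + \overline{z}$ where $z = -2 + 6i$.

z + conjugate(z) = (a + bi) + (a - bi) = 2a
= 2 * (-2) = -4


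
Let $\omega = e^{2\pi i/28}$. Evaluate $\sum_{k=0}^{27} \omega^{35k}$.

Let ζ = ω^35 = e^(2πi·35/28). Since 28 ∤ 35, ζ ≠ 1.
Sum = Σ_{k=0}^{27} ζ^k = (ζ^28 - 1)/(ζ - 1) = (ω^{35·28} - 1)/(ζ - 1) = (1 - 1)/(ζ - 1) = 0


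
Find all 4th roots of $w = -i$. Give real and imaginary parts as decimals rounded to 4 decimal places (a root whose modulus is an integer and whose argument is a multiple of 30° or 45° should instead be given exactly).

|w| = 1, arg(w) = 270°
Root modulus = 1^(1/4) = 1
Root arguments: θ_k = (270° + 360°k)/4 for k = 0, 1, ..., 3
Compute each root as (root modulus)(cos θ_k + i sin θ_k) using full-precision intermediates, then round to 4 decimal places.
Roots: 0.3827 + 0.9239i, -0.9239 + 0.3827i, -0.3827 - 0.9239i, 0.9239 - 0.3827i


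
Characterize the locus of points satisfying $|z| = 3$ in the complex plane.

|z| = 3 means sqrt(x^2 + y^2) = 3
This is a circle of radius 3 centered at the origin


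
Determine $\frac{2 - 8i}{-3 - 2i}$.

Multiply numerator and denominator by conjugate (-3 + 2i):
= (2 - 8i)(-3 + 2i) / ((-3)^2 + (-2)^2)
= (10 + 28i) / 13
= 10/13 + (28/13)i


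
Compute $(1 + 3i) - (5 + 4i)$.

(1 - 5) + (3 - 4)i = -4 - i


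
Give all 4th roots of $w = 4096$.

|w| = 4096, arg(w) = 0°
Root modulus = 4096^(1/4) = 8
Root arguments: θ_k = (0° + 360°k)/4 for k = 0, 1, ..., 3
Roots: 8, 8i, -8, -8i


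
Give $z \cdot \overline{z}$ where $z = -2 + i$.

z * conjugate(z) = |z|^2 = a^2 + b^2
= (-2)^2 + 1^2 = 5


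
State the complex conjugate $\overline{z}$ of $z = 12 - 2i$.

If z = a + bi, then conjugate(z) = a - bi
conjugate(12 - 2i) = 12 + 2i


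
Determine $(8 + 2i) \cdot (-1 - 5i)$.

(a1*a2 - b1*b2) + (a1*b2 + b1*a2)i
= (-8 - (-10)) + (-40 + (-2))i
= 2 - 42i


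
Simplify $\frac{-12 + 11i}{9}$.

Divisor is real, so divide each part by 9:
= -4/3 + (11/9)i


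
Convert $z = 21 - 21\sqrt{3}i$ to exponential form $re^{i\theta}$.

r = |z| = sqrt((21)^2 + (-21*sqrt(3))^2) = sqrt(441 + 1323) = sqrt(1764) = 42
θ = arctan(b/a) = arctan(-36.3731/21) (quadrant-adjusted) = -60° = -π/3
z = 42e^(-i*π/3)


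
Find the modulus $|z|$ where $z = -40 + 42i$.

|z| = sqrt(a^2 + b^2) = sqrt((-40)^2 + 42^2) = sqrt(3364) = 58


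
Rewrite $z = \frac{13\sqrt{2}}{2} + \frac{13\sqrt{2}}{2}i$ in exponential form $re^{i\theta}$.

r = |z| = sqrt((13*sqrt(2)/2)^2 + (13*sqrt(2)/2)^2) = sqrt(169/2 + 169/2) = sqrt(169) = 13
θ = arctan(b/a) = arctan(9.1924/9.1924) (quadrant-adjusted) = 45° = π/4
z = 13e^(i*π/4)


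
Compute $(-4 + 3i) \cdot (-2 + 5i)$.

(a1*a2 - b1*b2) + (a1*b2 + b1*a2)i
= (8 - 15) + (-20 + (-6))i
= -7 - 26i


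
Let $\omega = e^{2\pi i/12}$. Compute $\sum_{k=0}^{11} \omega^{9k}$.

Let ζ = ω^9 = e^(2πi·9/12). Since 12 ∤ 9, ζ ≠ 1.
Sum = Σ_{k=0}^{11} ζ^k = (ζ^12 - 1)/(ζ - 1) = (ω^{9·12} - 1)/(ζ - 1) = (1 - 1)/(ζ - 1) = 0


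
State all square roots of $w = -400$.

|w| = 400, arg(w) = 180°
Root modulus = 400^(1/2) = 20
Root arguments: θ_k = (180° + 360°k)/2 for k = 0, 1, ..., 1
Roots: 20i, -20i


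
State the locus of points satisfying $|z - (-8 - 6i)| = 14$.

|z - z0| = r describes a circle centered at z0 with radius r
Here z0 = -8 - 6i and r = 14
Locus: Circle centered at (-8, -6) with radius 14


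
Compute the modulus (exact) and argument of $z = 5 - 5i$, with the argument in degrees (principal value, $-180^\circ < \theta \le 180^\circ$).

|z| = sqrt(5^2 + (-5)^2) = sqrt(50)
arg(z) = arctan(b/a) = arctan(-5/5) (quadrant-adjusted) = -45°


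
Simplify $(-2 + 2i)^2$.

(a + bi)^2 = a^2 - b^2 + 2abi
= (-2)^2 - 2^2 + 2*(-2)*2i
= -8i


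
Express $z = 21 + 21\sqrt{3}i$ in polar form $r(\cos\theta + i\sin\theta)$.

r = |z| = sqrt(a^2 + b^2) = sqrt((21)^2 + (21*sqrt(3))^2) = sqrt(441 + 1323) = sqrt(1764) = 42
θ = arctan(b/a) = arctan(36.3731/21) (quadrant-adjusted) = 60°
z = 42(cos 60° + i sin 60°)


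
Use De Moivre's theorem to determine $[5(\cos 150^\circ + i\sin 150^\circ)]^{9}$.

By De Moivre: z^n = r^n(cos(nθ) + i sin(nθ))
= 5^9(cos(9*150°) + i sin(9*150°))
= 1953125(cos 270° + i sin 270°)
= -1953125i


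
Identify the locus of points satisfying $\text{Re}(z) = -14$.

Re(z) = x where z = x + yi; the equation x = -14 is satisfied by all points with that x-coordinate
Locus: Vertical line x = -14


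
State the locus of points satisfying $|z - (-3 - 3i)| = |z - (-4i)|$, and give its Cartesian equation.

|z - z1| = |z - z2| means z is equidistant from z1 and z2,
i.e. the perpendicular bisector of the segment from (-3, -3) to (0, -4) (midpoint (-3/2, -7/2)).
With z = x + yi, square both sides:
(x - (-3))^2 + (y - (-3))^2 = (x - 0)^2 + (y - (-4))^2
The x^2 and y^2 terms cancel: 6x + (-2)y = 16 - 18 = -2
Simplify: 3x - y = -1
Locus: Perpendicular bisector of the segment from (-3, -3) to (0, -4): the line 3x - y = -1


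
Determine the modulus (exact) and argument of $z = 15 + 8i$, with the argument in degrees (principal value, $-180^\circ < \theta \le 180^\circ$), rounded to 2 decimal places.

|z| = sqrt(15^2 + 8^2) = 17
arg(z) = arctan(b/a) = arctan(8/15) (quadrant-adjusted) = 28.07°


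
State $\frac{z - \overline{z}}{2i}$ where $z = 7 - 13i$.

z - conjugate(z) = 2bi
(z - conjugate(z))/(2i) = 2bi/(2i) = b = -13


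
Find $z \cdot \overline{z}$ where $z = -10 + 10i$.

z * conjugate(z) = |z|^2 = a^2 + b^2
= (-10)^2 + 10^2 = 200


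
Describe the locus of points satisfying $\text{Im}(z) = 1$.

Im(z) = y where z = x + yi; the equation y = 1 is satisfied by all points with that y-coordinate
Locus: Horizontal line y = 1


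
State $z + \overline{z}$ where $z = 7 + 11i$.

z + conjugate(z) = (a + bi) + (a - bi) = 2a
= 2 * 7 = 14


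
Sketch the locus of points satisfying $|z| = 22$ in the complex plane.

|z| = 22 means sqrt(x^2 + y^2) = 22
This is a circle of radius 22 centered at the origin


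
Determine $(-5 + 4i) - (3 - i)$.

(-5 - 3) + (4 - (-1))i = -8 + 5i


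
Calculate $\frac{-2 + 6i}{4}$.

Divisor is real, so divide each part by 4:
= -1/2 + (3/2)i


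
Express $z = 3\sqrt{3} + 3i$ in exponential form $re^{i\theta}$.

r = |z| = sqrt((3*sqrt(3))^2 + (3)^2) = sqrt(27 + 9) = sqrt(36) = 6
θ = arctan(b/a) = arctan(3/5.1962) (quadrant-adjusted) = 30° = π/6
z = 6e^(i*π/6)


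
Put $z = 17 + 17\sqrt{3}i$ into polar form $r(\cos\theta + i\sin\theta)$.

r = |z| = sqrt(a^2 + b^2) = sqrt((17)^2 + (17*sqrt(3))^2) = sqrt(289 + 867) = sqrt(1156) = 34
θ = arctan(b/a) = arctan(29.4449/17) (quadrant-adjusted) = 60°
z = 34(cos 60° + i sin 60°)


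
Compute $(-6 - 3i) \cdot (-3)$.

(a1*a2 - b1*b2) + (a1*b2 + b1*a2)i
= (18 - 0) + (0 + 9)i
= 18 + 9i


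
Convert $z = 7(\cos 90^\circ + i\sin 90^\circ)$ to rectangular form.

a = r cos θ = 7 * 0 = 0
b = r sin θ = 7 * 1 = 7
z = 7i


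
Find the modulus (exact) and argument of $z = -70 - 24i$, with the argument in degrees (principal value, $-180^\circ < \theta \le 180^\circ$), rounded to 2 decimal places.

|z| = sqrt((-70)^2 + (-24)^2) = 74
arg(z) = arctan(b/a) = arctan(-24/-70) (quadrant-adjusted) = -161.08°


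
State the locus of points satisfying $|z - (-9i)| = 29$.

|z - z0| = r describes a circle centered at z0 with radius r
Here z0 = -9i and r = 29
Locus: Circle centered at (0, -9) with radius 29


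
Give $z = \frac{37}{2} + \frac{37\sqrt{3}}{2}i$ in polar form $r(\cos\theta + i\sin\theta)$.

r = |z| = sqrt(a^2 + b^2) = sqrt((37/2)^2 + (37*sqrt(3)/2)^2) = sqrt(1369/4 + 4107/4) = sqrt(1369) = 37
θ = arctan(b/a) = arctan(32.0429/18.5) (quadrant-adjusted) = 60°
z = 37(cos 60° + i sin 60°)


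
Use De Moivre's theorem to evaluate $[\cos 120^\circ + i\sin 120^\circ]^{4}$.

By De Moivre: z^n = r^n(cos(nθ) + i sin(nθ))
= 1^4(cos(4*120°) + i sin(4*120°))
= 1(cos 120° + i sin 120°)
= -1/2 + (sqrt(3)/2)i


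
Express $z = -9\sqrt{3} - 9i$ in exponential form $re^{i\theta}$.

r = |z| = sqrt((-9*sqrt(3))^2 + (-9)^2) = sqrt(243 + 81) = sqrt(324) = 18
θ = arctan(b/a) = arctan(-9/-15.5885) (quadrant-adjusted) = -150° = -5π/6
z = 18e^(-i*5π/6)


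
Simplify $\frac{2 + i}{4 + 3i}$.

Multiply numerator and denominator by conjugate (4 - 3i):
= (2 + i)(4 - 3i) / (4^2 + 3^2)
= (11 - 2i) / 25
= 11/25 - (2/25)i


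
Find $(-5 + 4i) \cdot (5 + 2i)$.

(a1*a2 - b1*b2) + (a1*b2 + b1*a2)i
= (-25 - 8) + (-10 + 20)i
= -33 + 10i


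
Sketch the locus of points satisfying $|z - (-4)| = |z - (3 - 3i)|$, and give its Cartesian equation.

|z - z1| = |z - z2| means z is equidistant from z1 and z2,
i.e. the perpendicular bisector of the segment from (-4, 0) to (3, -3) (midpoint (-1/2, -3/2)).
With z = x + yi, square both sides:
(x - (-4))^2 + (y - 0)^2 = (x - 3)^2 + (y - (-3))^2
The x^2 and y^2 terms cancel: 14x + (-6)y = 18 - 16 = 2
Simplify: 7x - 3y = 1
Locus: Perpendicular bisector of the segment from (-4, 0) to (3, -3): the line 7x - 3y = 1


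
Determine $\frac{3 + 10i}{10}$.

Divisor is real, so divide each part by 10:
= 3/10 + i


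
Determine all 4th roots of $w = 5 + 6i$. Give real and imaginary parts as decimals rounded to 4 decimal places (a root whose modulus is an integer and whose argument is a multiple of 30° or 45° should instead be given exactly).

|w| = sqrt(61) ≈ 7.810250, arg(w) ≈ 50.194429°
Root modulus = sqrt(61)^(1/4) ≈ 1.671730
Root arguments: θ_k = (arg(w) + 360°k)/4 for k = 0, 1, ..., 3
Compute each root as (root modulus)(cos θ_k + i sin θ_k) using full-precision intermediates, then round to 4 decimal places.
Roots: 1.6318 + 0.3632i, -0.3632 + 1.6318i, -1.6318 - 0.3632i, 0.3632 - 1.6318i


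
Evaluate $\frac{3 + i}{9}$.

Divisor is real, so divide each part by 9:
= 1/3 + (1/9)i


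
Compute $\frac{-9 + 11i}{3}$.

Divisor is real, so divide each part by 3:
= -3 + (11/3)i


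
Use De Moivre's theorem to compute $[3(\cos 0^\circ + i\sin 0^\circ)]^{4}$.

By De Moivre: z^n = r^n(cos(nθ) + i sin(nθ))
= 3^4(cos(4*0°) + i sin(4*0°))
= 81(cos 0° + i sin 0°)
= 81


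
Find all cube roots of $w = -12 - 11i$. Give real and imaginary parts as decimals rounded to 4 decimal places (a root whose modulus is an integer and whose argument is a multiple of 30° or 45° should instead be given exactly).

|w| = sqrt(265) ≈ 16.278821, arg(w) ≈ 222.510447°
Root modulus = sqrt(265)^(1/3) ≈ 2.534395
Root arguments: θ_k = (arg(w) + 360°k)/3 for k = 0, 1, ..., 2
Compute each root as (root modulus)(cos θ_k + i sin θ_k) using full-precision intermediates, then round to 4 decimal places.
Roots: 0.6913 + 2.4383i, -2.4573 - 0.6204i, 1.7659 - 1.8179i


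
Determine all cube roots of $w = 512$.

|w| = 512, arg(w) = 0°
Root modulus = 512^(1/3) = 8
Root arguments: θ_k = (0° + 360°k)/3 for k = 0, 1, ..., 2
Roots: 8, -4 + 4*sqrt(3)i, -4 - 4*sqrt(3)i


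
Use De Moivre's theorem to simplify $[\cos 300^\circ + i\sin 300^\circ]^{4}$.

By De Moivre: z^n = r^n(cos(nθ) + i sin(nθ))
= 1^4(cos(4*300°) + i sin(4*300°))
= 1(cos 120° + i sin 120°)
= -1/2 + (sqrt(3)/2)i


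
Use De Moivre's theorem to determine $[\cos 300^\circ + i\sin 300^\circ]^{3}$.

By De Moivre: z^n = r^n(cos(nθ) + i sin(nθ))
= 1^3(cos(3*300°) + i sin(3*300°))
= 1(cos 180° + i sin 180°)
= -1


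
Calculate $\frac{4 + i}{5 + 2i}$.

Multiply numerator and denominator by conjugate (5 - 2i):
= (4 + i)(5 - 2i) / (5^2 + 2^2)
= (22 - 3i) / 29
= 22/29 - (3/29)i


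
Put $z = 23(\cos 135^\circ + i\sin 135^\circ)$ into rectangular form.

a = r cos θ = 23 * -sqrt(2)/2 = -23*sqrt(2)/2
b = r sin θ = 23 * sqrt(2)/2 = 23*sqrt(2)/2
z = -23*sqrt(2)/2 + (23*sqrt(2)/2)i


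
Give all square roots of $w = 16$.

|w| = 16, arg(w) = 0°
Root modulus = 16^(1/2) = 4
Root arguments: θ_k = (0° + 360°k)/2 for k = 0, 1, ..., 1
Roots: 4, -4
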